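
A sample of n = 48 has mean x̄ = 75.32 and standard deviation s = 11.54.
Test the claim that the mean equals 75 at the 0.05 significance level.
One-sample t-test:
H₀: μ = 75
H₁: μ ≠ 75
df = n - 1 = 47
t = (x̄ - μ₀) / (s/√n) = (75.32 - 75) / (11.54/√48) = 0.192
p-value = 0.8485

Since p-value > α = 0.05, we fail to reject H₀.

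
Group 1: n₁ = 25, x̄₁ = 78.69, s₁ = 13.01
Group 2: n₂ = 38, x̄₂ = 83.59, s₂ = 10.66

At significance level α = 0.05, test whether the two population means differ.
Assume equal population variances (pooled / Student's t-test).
Student's two-sample t-test (equal variances):
H₀: μ₁ = μ₂
H₁: μ₁ ≠ μ₂
df = n₁ + n₂ - 2 = 61
Pooled variance s_p² = [(n₁-1)s₁² + (n₂-1)s₂²] / (n₁ + n₂ - 2) = [(24)(13.01²) + (37)(10.66²)] / 61 = 135.5206
SE = √(s_p²(1/n₁ + 1/n₂)) = √(135.5206 × (1/25 + 1/38)) = 2.9979
t = (x̄₁ - x̄₂) / SE = (78.69 - 83.59) / 2.9979 = -4.90 / 2.9979 = -1.634
p-value = 0.1073

Since p-value > α = 0.05, we fail to reject H₀.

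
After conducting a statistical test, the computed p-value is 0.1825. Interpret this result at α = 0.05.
Since p = 0.1825 > α = 0.05, fail to reject H₀.
There is insufficient evidence to reject the null hypothesis; the result is not statistically significant at the 0.05 level.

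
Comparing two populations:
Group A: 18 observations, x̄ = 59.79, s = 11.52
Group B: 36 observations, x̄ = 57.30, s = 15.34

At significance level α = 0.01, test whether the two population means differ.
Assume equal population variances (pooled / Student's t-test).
Student's two-sample t-test (equal variances):
H₀: μ₁ = μ₂
H₁: μ₁ ≠ μ₂
df = n₁ + n₂ - 2 = 52
Pooled variance s_p² = [(n₁-1)s₁² + (n₂-1)s₂²] / (n₁ + n₂ - 2) = [(17)(11.52²) + (35)(15.34²)] / 52 = 201.7716
SE = √(s_p²(1/n₁ + 1/n₂)) = √(201.7716 × (1/18 + 1/36)) = 4.1005
t = (x̄₁ - x̄₂) / SE = (59.79 - 57.30) / 4.1005 = 2.49 / 4.1005 = 0.607
p-value = 0.5463

Since p-value > α = 0.01, we fail to reject H₀.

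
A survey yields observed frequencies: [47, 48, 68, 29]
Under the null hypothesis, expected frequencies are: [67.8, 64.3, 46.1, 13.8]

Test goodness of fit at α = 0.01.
Chi-square goodness of fit test:
H₀: observed counts match expected distribution
H₁: observed counts differ from expected distribution
df = k - 1 = 3
χ² = Σ(O - E)²/E
   = (47 - 67.8)²/67.8 + (48 - 64.3)²/64.3 + (68 - 46.1)²/46.1 + (29 - 13.8)²/13.8
   = 6.381 + 4.132 + 10.404 + 16.742
   = 37.66
p-value < 0.0001

Since p-value < α = 0.01, we reject H₀.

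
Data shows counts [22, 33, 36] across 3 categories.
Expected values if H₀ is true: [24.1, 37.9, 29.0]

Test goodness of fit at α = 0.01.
Chi-square goodness of fit test:
H₀: observed counts match expected distribution
H₁: observed counts differ from expected distribution
df = k - 1 = 2
χ² = Σ(O - E)²/E
   = (22 - 24.1)²/24.1 + (33 - 37.9)²/37.9 + (36 - 29.0)²/29.0
   = 0.183 + 0.634 + 1.690
   = 2.51
p-value = 0.2856

Since p-value > α = 0.01, we fail to reject H₀.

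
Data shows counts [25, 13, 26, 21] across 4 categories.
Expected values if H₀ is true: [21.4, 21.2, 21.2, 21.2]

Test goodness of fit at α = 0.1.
Chi-square goodness of fit test:
H₀: observed counts match expected distribution
H₁: observed counts differ from expected distribution
df = k - 1 = 3
χ² = Σ(O - E)²/E
   = (25 - 21.4)²/21.4 + (13 - 21.2)²/21.2 + (26 - 21.2)²/21.2 + (21 - 21.2)²/21.2
   = 0.606 + 3.172 + 1.087 + 0.002
   = 4.87
p-value = 0.1819

Since p-value > α = 0.1, we fail to reject H₀.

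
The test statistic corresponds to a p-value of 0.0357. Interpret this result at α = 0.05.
Since p = 0.0357 < α = 0.05, reject H₀.
There is sufficient evidence to reject the null hypothesis; the result is statistically significant at the 0.05 level.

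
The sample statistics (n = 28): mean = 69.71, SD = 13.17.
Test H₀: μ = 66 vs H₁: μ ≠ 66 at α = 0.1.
One-sample t-test:
H₀: μ = 66
H₁: μ ≠ 66
df = n - 1 = 27
t = (x̄ - μ₀) / (s/√n) = (69.71 - 66) / (13.17/√28) = 1.491
p-value = 0.1477

Since p-value > α = 0.1, we fail to reject H₀.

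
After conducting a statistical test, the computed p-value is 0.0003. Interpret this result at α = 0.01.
Since p = 0.0003 < α = 0.01, reject H₀.
There is sufficient evidence to reject the null hypothesis; the result is statistically significant at the 0.01 level.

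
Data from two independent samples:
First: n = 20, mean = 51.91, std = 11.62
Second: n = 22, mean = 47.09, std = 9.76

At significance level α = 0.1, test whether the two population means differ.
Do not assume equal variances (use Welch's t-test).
Welch's two-sample t-test:
H₀: μ₁ = μ₂
H₁: μ₁ ≠ μ₂
s₁²/n₁ = 11.62²/20 = 6.7512,  s₂²/n₂ = 9.76²/22 = 4.3299
SE = √(s₁²/n₁ + s₂²/n₂) = √(6.7512 + 4.3299) = 3.3288
df (Welch-Satterthwaite) = (s₁²/n₁ + s₂²/n₂)² / [(s₁²/n₁)²/(n₁-1) + (s₂²/n₂)²/(n₂-1)] ≈ 37.30
t = (x̄₁ - x̄₂) / SE = (51.91 - 47.09) / 3.3288 = 4.82 / 3.3288 = 1.448
p-value = 0.1560

Since p-value > α = 0.1, we fail to reject H₀.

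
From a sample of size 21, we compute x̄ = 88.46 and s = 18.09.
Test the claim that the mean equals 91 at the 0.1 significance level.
One-sample t-test:
H₀: μ = 91
H₁: μ ≠ 91
df = n - 1 = 20
t = (x̄ - μ₀) / (s/√n) = (88.46 - 91) / (18.09/√21) = -0.643
p-value = 0.5273

Since p-value > α = 0.1, we fail to reject H₀.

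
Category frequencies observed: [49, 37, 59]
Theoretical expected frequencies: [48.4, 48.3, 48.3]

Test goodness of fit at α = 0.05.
Chi-square goodness of fit test:
H₀: observed counts match expected distribution
H₁: observed counts differ from expected distribution
df = k - 1 = 2
χ² = Σ(O - E)²/E
   = (49 - 48.4)²/48.4 + (37 - 48.3)²/48.3 + (59 - 48.3)²/48.3
   = 0.007 + 2.644 + 2.370
   = 5.02
p-value = 0.0812

Since p-value > α = 0.05, we fail to reject H₀.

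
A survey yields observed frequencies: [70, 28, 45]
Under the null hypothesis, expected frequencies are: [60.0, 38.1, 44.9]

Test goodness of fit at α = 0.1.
Chi-square goodness of fit test:
H₀: observed counts match expected distribution
H₁: observed counts differ from expected distribution
df = k - 1 = 2
χ² = Σ(O - E)²/E
   = (70 - 60.0)²/60.0 + (28 - 38.1)²/38.1 + (45 - 44.9)²/44.9
   = 1.667 + 2.677 + 0.000
   = 4.34
p-value = 0.1139

Since p-value > α = 0.1, we fail to reject H₀.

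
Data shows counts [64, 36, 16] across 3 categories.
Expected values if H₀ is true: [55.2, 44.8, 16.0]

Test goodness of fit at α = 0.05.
Chi-square goodness of fit test:
H₀: observed counts match expected distribution
H₁: observed counts differ from expected distribution
df = k - 1 = 2
χ² = Σ(O - E)²/E
   = (64 - 55.2)²/55.2 + (36 - 44.8)²/44.8 + (16 - 16.0)²/16.0
   = 1.403 + 1.729 + 0.000
   = 3.13
p-value = 0.2089

Since p-value > α = 0.05, we fail to reject H₀.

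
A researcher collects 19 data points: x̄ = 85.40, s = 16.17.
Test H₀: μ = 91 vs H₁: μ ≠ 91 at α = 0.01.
One-sample t-test:
H₀: μ = 91
H₁: μ ≠ 91
df = n - 1 = 18
t = (x̄ - μ₀) / (s/√n) = (85.40 - 91) / (16.17/√19) = -1.510
p-value = 0.1485

Since p-value > α = 0.01, we fail to reject H₀.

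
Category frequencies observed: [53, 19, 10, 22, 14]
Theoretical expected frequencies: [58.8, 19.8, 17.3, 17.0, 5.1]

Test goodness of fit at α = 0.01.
Chi-square goodness of fit test:
H₀: observed counts match expected distribution
H₁: observed counts differ from expected distribution
df = k - 1 = 4
χ² = Σ(O - E)²/E
   = (53 - 58.8)²/58.8 + (19 - 19.8)²/19.8 + (10 - 17.3)²/17.3 + (22 - 17.0)²/17.0 + (14 - 5.1)²/5.1
   = 0.572 + 0.032 + 3.080 + 1.471 + 15.531
   = 20.69
p-value = 0.0004

Since p-value < α = 0.01, we reject H₀.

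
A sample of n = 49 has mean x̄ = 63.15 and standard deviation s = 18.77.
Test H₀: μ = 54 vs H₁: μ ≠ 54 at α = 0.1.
One-sample t-test:
H₀: μ = 54
H₁: μ ≠ 54
df = n - 1 = 48
t = (x̄ - μ₀) / (s/√n) = (63.15 - 54) / (18.77/√49) = 3.412
p-value = 0.0013

Since p-value < α = 0.1, we reject H₀.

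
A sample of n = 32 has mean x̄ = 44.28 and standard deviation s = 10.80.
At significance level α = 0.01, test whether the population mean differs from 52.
One-sample t-test:
H₀: μ = 52
H₁: μ ≠ 52
df = n - 1 = 31
t = (x̄ - μ₀) / (s/√n) = (44.28 - 52) / (10.80/√32) = -4.044
p-value = 0.0003

Since p-value < α = 0.01, we reject H₀.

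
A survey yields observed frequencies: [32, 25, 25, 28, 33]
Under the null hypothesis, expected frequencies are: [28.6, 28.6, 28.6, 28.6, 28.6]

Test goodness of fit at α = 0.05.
Chi-square goodness of fit test:
H₀: observed counts match expected distribution
H₁: observed counts differ from expected distribution
df = k - 1 = 4
χ² = Σ(O - E)²/E
   = (32 - 28.6)²/28.6 + (25 - 28.6)²/28.6 + (25 - 28.6)²/28.6 + (28 - 28.6)²/28.6 + (33 - 28.6)²/28.6
   = 0.404 + 0.453 + 0.453 + 0.013 + 0.677
   = 2.00
p-value = 0.7358

Since p-value > α = 0.05, we fail to reject H₀.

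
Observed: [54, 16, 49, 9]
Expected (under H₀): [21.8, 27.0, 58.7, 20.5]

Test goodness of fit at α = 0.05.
Chi-square goodness of fit test:
H₀: observed counts match expected distribution
H₁: observed counts differ from expected distribution
df = k - 1 = 3
χ² = Σ(O - E)²/E
   = (54 - 21.8)²/21.8 + (16 - 27.0)²/27.0 + (49 - 58.7)²/58.7 + (9 - 20.5)²/20.5
   = 47.561 + 4.481 + 1.603 + 6.451
   = 60.10
p-value < 0.0001

Since p-value < α = 0.05, we reject H₀.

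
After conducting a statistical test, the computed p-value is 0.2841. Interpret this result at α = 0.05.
Since p = 0.2841 > α = 0.05, fail to reject H₀.
There is insufficient evidence to reject the null hypothesis; the result is not statistically significant at the 0.05 level.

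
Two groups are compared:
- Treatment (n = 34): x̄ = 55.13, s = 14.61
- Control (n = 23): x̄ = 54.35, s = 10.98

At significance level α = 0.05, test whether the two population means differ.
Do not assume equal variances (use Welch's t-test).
Welch's two-sample t-test:
H₀: μ₁ = μ₂
H₁: μ₁ ≠ μ₂
s₁²/n₁ = 14.61²/34 = 6.2780,  s₂²/n₂ = 10.98²/23 = 5.2418
SE = √(s₁²/n₁ + s₂²/n₂) = √(6.2780 + 5.2418) = 3.3941
df (Welch-Satterthwaite) = (s₁²/n₁ + s₂²/n₂)² / [(s₁²/n₁)²/(n₁-1) + (s₂²/n₂)²/(n₂-1)] ≈ 54.31
t = (x̄₁ - x̄₂) / SE = (55.13 - 54.35) / 3.3941 = 0.78 / 3.3941 = 0.230
p-value = 0.8191

Since p-value > α = 0.05, we fail to reject H₀.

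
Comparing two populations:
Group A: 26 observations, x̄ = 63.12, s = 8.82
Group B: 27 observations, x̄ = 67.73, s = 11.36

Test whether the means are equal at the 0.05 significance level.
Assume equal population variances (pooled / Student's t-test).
Student's two-sample t-test (equal variances):
H₀: μ₁ = μ₂
H₁: μ₁ ≠ μ₂
df = n₁ + n₂ - 2 = 51
Pooled variance s_p² = [(n₁-1)s₁² + (n₂-1)s₂²] / (n₁ + n₂ - 2) = [(25)(8.82²) + (26)(11.36²)] / 51 = 103.9235
SE = √(s_p²(1/n₁ + 1/n₂)) = √(103.9235 × (1/26 + 1/27)) = 2.8011
t = (x̄₁ - x̄₂) / SE = (63.12 - 67.73) / 2.8011 = -4.61 / 2.8011 = -1.646
p-value = 0.1060

Since p-value > α = 0.05, we fail to reject H₀.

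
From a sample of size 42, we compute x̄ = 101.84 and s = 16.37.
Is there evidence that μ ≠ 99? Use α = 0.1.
One-sample t-test:
H₀: μ = 99
H₁: μ ≠ 99
df = n - 1 = 41
t = (x̄ - μ₀) / (s/√n) = (101.84 - 99) / (16.37/√42) = 1.124
p-value = 0.2674

Since p-value > α = 0.1, we fail to reject H₀.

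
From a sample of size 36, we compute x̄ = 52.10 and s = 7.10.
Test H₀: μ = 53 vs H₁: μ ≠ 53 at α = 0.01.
One-sample t-test:
H₀: μ = 53
H₁: μ ≠ 53
df = n - 1 = 35
t = (x̄ - μ₀) / (s/√n) = (52.10 - 53) / (7.10/√36) = -0.761
p-value = 0.4520

Since p-value > α = 0.01, we fail to reject H₀.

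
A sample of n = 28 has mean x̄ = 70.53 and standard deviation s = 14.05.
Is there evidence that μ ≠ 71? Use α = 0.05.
One-sample t-test:
H₀: μ = 71
H₁: μ ≠ 71
df = n - 1 = 27
t = (x̄ - μ₀) / (s/√n) = (70.53 - 71) / (14.05/√28) = -0.177
p-value = 0.8608

Since p-value > α = 0.05, we fail to reject H₀.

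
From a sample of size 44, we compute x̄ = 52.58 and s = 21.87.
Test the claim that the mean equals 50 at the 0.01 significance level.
One-sample t-test:
H₀: μ = 50
H₁: μ ≠ 50
df = n - 1 = 43
t = (x̄ - μ₀) / (s/√n) = (52.58 - 50) / (21.87/√44) = 0.783
p-value = 0.4382

Since p-value > α = 0.01, we fail to reject H₀.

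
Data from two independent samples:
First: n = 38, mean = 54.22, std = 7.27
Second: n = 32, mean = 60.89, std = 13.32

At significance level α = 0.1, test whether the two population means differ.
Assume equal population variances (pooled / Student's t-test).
Student's two-sample t-test (equal variances):
H₀: μ₁ = μ₂
H₁: μ₁ ≠ μ₂
df = n₁ + n₂ - 2 = 68
Pooled variance s_p² = [(n₁-1)s₁² + (n₂-1)s₂²] / (n₁ + n₂ - 2) = [(37)(7.27²) + (31)(13.32²)] / 68 = 109.6419
SE = √(s_p²(1/n₁ + 1/n₂)) = √(109.6419 × (1/38 + 1/32)) = 2.5123
t = (x̄₁ - x̄₂) / SE = (54.22 - 60.89) / 2.5123 = -6.67 / 2.5123 = -2.655
p-value = 0.0099

Since p-value < α = 0.1, we reject H₀.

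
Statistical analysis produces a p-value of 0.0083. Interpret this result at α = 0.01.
Since p = 0.0083 < α = 0.01, reject H₀.
There is sufficient evidence to reject the null hypothesis; the result is statistically significant at the 0.01 level.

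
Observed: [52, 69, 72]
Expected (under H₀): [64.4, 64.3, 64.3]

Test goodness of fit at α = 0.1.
Chi-square goodness of fit test:
H₀: observed counts match expected distribution
H₁: observed counts differ from expected distribution
df = k - 1 = 2
χ² = Σ(O - E)²/E
   = (52 - 64.4)²/64.4 + (69 - 64.3)²/64.3 + (72 - 64.3)²/64.3
   = 2.388 + 0.344 + 0.922
   = 3.65
p-value = 0.1610

Since p-value > α = 0.1, we fail to reject H₀.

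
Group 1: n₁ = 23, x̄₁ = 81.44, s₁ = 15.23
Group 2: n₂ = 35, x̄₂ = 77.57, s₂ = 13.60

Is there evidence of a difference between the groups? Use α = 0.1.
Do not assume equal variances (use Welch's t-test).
Welch's two-sample t-test:
H₀: μ₁ = μ₂
H₁: μ₁ ≠ μ₂
s₁²/n₁ = 15.23²/23 = 10.0849,  s₂²/n₂ = 13.60²/35 = 5.2846
SE = √(s₁²/n₁ + s₂²/n₂) = √(10.0849 + 5.2846) = 3.9204
df (Welch-Satterthwaite) = (s₁²/n₁ + s₂²/n₂)² / [(s₁²/n₁)²/(n₁-1) + (s₂²/n₂)²/(n₂-1)] ≈ 43.39
t = (x̄₁ - x̄₂) / SE = (81.44 - 77.57) / 3.9204 = 3.87 / 3.9204 = 0.987
p-value = 0.3290

Since p-value > α = 0.1, we fail to reject H₀.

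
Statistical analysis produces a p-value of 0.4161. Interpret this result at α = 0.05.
Since p = 0.4161 > α = 0.05, fail to reject H₀.
There is insufficient evidence to reject the null hypothesis; the result is not statistically significant at the 0.05 level.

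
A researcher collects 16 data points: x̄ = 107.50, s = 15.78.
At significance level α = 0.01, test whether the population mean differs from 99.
One-sample t-test:
H₀: μ = 99
H₁: μ ≠ 99
df = n - 1 = 15
t = (x̄ - μ₀) / (s/√n) = (107.50 - 99) / (15.78/√16) = 2.155
p-value = 0.0479

Since p-value > α = 0.01, we fail to reject H₀.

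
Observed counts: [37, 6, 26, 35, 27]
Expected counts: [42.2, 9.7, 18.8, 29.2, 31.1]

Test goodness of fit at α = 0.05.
Chi-square goodness of fit test:
H₀: observed counts match expected distribution
H₁: observed counts differ from expected distribution
df = k - 1 = 4
χ² = Σ(O - E)²/E
   = (37 - 42.2)²/42.2 + (6 - 9.7)²/9.7 + (26 - 18.8)²/18.8 + (35 - 29.2)²/29.2 + (27 - 31.1)²/31.1
   = 0.641 + 1.411 + 2.757 + 1.152 + 0.541
   = 6.50
p-value = 0.1647

Since p-value > α = 0.05, we fail to reject H₀.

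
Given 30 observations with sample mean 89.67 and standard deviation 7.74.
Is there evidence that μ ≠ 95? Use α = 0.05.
One-sample t-test:
H₀: μ = 95
H₁: μ ≠ 95
df = n - 1 = 29
t = (x̄ - μ₀) / (s/√n) = (89.67 - 95) / (7.74/√30) = -3.772
p-value = 0.0007

Since p-value < α = 0.05, we reject H₀.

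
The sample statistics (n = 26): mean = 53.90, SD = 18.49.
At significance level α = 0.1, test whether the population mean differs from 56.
One-sample t-test:
H₀: μ = 56
H₁: μ ≠ 56
df = n - 1 = 25
t = (x̄ - μ₀) / (s/√n) = (53.90 - 56) / (18.49/√26) = -0.579
p-value = 0.5677

Since p-value > α = 0.1, we fail to reject H₀.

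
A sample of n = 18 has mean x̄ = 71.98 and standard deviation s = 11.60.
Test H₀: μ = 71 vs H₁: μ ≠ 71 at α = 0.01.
One-sample t-test:
H₀: μ = 71
H₁: μ ≠ 71
df = n - 1 = 17
t = (x̄ - μ₀) / (s/√n) = (71.98 - 71) / (11.60/√18) = 0.358
p-value = 0.7244

Since p-value > α = 0.01, we fail to reject H₀.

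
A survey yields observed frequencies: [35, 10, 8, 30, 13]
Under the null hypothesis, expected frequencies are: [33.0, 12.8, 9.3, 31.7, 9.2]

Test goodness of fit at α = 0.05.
Chi-square goodness of fit test:
H₀: observed counts match expected distribution
H₁: observed counts differ from expected distribution
df = k - 1 = 4
χ² = Σ(O - E)²/E
   = (35 - 33.0)²/33.0 + (10 - 12.8)²/12.8 + (8 - 9.3)²/9.3 + (30 - 31.7)²/31.7 + (13 - 9.2)²/9.2
   = 0.121 + 0.613 + 0.182 + 0.091 + 1.570
   = 2.58
p-value = 0.6311

Since p-value > α = 0.05, we fail to reject H₀.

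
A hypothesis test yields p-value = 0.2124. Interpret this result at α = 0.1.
Since p = 0.2124 > α = 0.1, fail to reject H₀.
There is insufficient evidence to reject the null hypothesis; the result is not statistically significant at the 0.1 level.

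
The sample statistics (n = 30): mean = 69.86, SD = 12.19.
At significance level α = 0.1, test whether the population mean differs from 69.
One-sample t-test:
H₀: μ = 69
H₁: μ ≠ 69
df = n - 1 = 29
t = (x̄ - μ₀) / (s/√n) = (69.86 - 69) / (12.19/√30) = 0.386
p-value = 0.7020

Since p-value > α = 0.1, we fail to reject H₀.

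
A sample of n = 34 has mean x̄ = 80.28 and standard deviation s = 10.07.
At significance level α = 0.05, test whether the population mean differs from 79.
One-sample t-test:
H₀: μ = 79
H₁: μ ≠ 79
df = n - 1 = 33
t = (x̄ - μ₀) / (s/√n) = (80.28 - 79) / (10.07/√34) = 0.741
p-value = 0.4638

Since p-value > α = 0.05, we fail to reject H₀.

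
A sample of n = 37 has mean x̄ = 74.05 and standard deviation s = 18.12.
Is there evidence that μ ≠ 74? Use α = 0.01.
One-sample t-test:
H₀: μ = 74
H₁: μ ≠ 74
df = n - 1 = 36
t = (x̄ - μ₀) / (s/√n) = (74.05 - 74) / (18.12/√37) = 0.017
p-value = 0.9867

Since p-value > α = 0.01, we fail to reject H₀.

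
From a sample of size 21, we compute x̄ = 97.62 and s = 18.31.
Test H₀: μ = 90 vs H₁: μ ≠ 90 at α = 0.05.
One-sample t-test:
H₀: μ = 90
H₁: μ ≠ 90
df = n - 1 = 20
t = (x̄ - μ₀) / (s/√n) = (97.62 - 90) / (18.31/√21) = 1.907
p-value = 0.0710

Since p-value > α = 0.05, we fail to reject H₀.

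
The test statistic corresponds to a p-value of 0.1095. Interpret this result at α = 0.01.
Since p = 0.1095 > α = 0.01, fail to reject H₀.
There is insufficient evidence to reject the null hypothesis; the result is not statistically significant at the 0.01 level.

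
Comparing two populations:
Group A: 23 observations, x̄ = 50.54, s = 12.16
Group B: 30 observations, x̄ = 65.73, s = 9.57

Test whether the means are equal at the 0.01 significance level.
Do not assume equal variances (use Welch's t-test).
Welch's two-sample t-test:
H₀: μ₁ = μ₂
H₁: μ₁ ≠ μ₂
s₁²/n₁ = 12.16²/23 = 6.4289,  s₂²/n₂ = 9.57²/30 = 3.0528
SE = √(s₁²/n₁ + s₂²/n₂) = √(6.4289 + 3.0528) = 3.0792
df (Welch-Satterthwaite) = (s₁²/n₁ + s₂²/n₂)² / [(s₁²/n₁)²/(n₁-1) + (s₂²/n₂)²/(n₂-1)] ≈ 40.86
t = (x̄₁ - x̄₂) / SE = (50.54 - 65.73) / 3.0792 = -15.19 / 3.0792 = -4.933
p-value < 0.0001

Since p-value < α = 0.01, we reject H₀.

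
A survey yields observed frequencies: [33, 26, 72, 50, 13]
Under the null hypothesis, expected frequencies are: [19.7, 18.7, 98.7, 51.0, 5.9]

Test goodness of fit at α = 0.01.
Chi-square goodness of fit test:
H₀: observed counts match expected distribution
H₁: observed counts differ from expected distribution
df = k - 1 = 4
χ² = Σ(O - E)²/E
   = (33 - 19.7)²/19.7 + (26 - 18.7)²/18.7 + (72 - 98.7)²/98.7 + (50 - 51.0)²/51.0 + (13 - 5.9)²/5.9
   = 8.979 + 2.850 + 7.223 + 0.020 + 8.544
   = 27.62
p-value < 0.0001

Since p-value < α = 0.01, we reject H₀.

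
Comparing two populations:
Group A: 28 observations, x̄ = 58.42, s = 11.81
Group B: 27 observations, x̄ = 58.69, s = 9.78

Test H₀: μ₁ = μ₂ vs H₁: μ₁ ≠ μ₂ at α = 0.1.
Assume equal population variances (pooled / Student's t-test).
Student's two-sample t-test (equal variances):
H₀: μ₁ = μ₂
H₁: μ₁ ≠ μ₂
df = n₁ + n₂ - 2 = 53
Pooled variance s_p² = [(n₁-1)s₁² + (n₂-1)s₂²] / (n₁ + n₂ - 2) = [(27)(11.81²) + (26)(9.78²)] / 53 = 117.9757
SE = √(s_p²(1/n₁ + 1/n₂)) = √(117.9757 × (1/28 + 1/27)) = 2.9297
t = (x̄₁ - x̄₂) / SE = (58.42 - 58.69) / 2.9297 = -0.27 / 2.9297 = -0.092
p-value = 0.9269

Since p-value > α = 0.1, we fail to reject H₀.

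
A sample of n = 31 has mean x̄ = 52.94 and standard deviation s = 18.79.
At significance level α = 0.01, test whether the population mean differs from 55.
One-sample t-test:
H₀: μ = 55
H₁: μ ≠ 55
df = n - 1 = 30
t = (x̄ - μ₀) / (s/√n) = (52.94 - 55) / (18.79/√31) = -0.610
p-value = 0.5462

Since p-value > α = 0.01, we fail to reject H₀.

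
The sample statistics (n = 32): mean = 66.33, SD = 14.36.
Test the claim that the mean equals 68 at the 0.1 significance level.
One-sample t-test:
H₀: μ = 68
H₁: μ ≠ 68
df = n - 1 = 31
t = (x̄ - μ₀) / (s/√n) = (66.33 - 68) / (14.36/√32) = -0.658
p-value = 0.5155

Since p-value > α = 0.1, we fail to reject H₀.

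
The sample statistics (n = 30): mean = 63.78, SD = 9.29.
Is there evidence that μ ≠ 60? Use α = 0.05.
One-sample t-test:
H₀: μ = 60
H₁: μ ≠ 60
df = n - 1 = 29
t = (x̄ - μ₀) / (s/√n) = (63.78 - 60) / (9.29/√30) = 2.229
p-value = 0.0338

Since p-value < α = 0.05, we reject H₀.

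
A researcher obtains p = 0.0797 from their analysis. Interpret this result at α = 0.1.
Since p = 0.0797 < α = 0.1, reject H₀.
There is sufficient evidence to reject the null hypothesis; the result is statistically significant at the 0.1 level.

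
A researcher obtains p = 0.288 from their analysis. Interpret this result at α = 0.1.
Since p = 0.288 > α = 0.1, fail to reject H₀.
There is insufficient evidence to reject the null hypothesis; the result is not statistically significant at the 0.1 level.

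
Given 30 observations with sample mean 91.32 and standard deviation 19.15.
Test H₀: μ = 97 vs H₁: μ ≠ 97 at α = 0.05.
One-sample t-test:
H₀: μ = 97
H₁: μ ≠ 97
df = n - 1 = 29
t = (x̄ - μ₀) / (s/√n) = (91.32 - 97) / (19.15/√30) = -1.625
p-value = 0.1151

Since p-value > α = 0.05, we fail to reject H₀.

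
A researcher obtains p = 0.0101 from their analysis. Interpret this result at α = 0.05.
Since p = 0.0101 < α = 0.05, reject H₀.
There is sufficient evidence to reject the null hypothesis; the result is statistically significant at the 0.05 level.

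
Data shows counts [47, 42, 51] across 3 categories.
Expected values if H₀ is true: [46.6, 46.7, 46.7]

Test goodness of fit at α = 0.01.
Chi-square goodness of fit test:
H₀: observed counts match expected distribution
H₁: observed counts differ from expected distribution
df = k - 1 = 2
χ² = Σ(O - E)²/E
   = (47 - 46.6)²/46.6 + (42 - 46.7)²/46.7 + (51 - 46.7)²/46.7
   = 0.003 + 0.473 + 0.396
   = 0.87
p-value = 0.6465

Since p-value > α = 0.01, we fail to reject H₀.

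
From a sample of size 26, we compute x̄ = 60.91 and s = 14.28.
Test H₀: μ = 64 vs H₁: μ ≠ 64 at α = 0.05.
One-sample t-test:
H₀: μ = 64
H₁: μ ≠ 64
df = n - 1 = 25
t = (x̄ - μ₀) / (s/√n) = (60.91 - 64) / (14.28/√26) = -1.103
p-value = 0.2804

Since p-value > α = 0.05, we fail to reject H₀.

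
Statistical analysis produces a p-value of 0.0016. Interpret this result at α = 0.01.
Since p = 0.0016 < α = 0.01, reject H₀.
There is sufficient evidence to reject the null hypothesis; the result is statistically significant at the 0.01 level.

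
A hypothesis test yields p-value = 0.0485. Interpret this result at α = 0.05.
Since p = 0.0485 < α = 0.05, reject H₀.
There is sufficient evidence to reject the null hypothesis; the result is statistically significant at the 0.05 level.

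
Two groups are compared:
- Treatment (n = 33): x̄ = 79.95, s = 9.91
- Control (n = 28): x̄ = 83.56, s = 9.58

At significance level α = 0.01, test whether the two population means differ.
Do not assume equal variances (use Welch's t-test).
Welch's two-sample t-test:
H₀: μ₁ = μ₂
H₁: μ₁ ≠ μ₂
s₁²/n₁ = 9.91²/33 = 2.9760,  s₂²/n₂ = 9.58²/28 = 3.2777
SE = √(s₁²/n₁ + s₂²/n₂) = √(2.9760 + 3.2777) = 2.5007
df (Welch-Satterthwaite) = (s₁²/n₁ + s₂²/n₂)² / [(s₁²/n₁)²/(n₁-1) + (s₂²/n₂)²/(n₂-1)] ≈ 57.97
t = (x̄₁ - x̄₂) / SE = (79.95 - 83.56) / 2.5007 = -3.61 / 2.5007 = -1.444
p-value = 0.1542

Since p-value > α = 0.01, we fail to reject H₀.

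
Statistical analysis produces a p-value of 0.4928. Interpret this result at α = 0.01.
Since p = 0.4928 > α = 0.01, fail to reject H₀.
There is insufficient evidence to reject the null hypothesis; the result is not statistically significant at the 0.01 level.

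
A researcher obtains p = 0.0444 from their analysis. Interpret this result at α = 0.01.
Since p = 0.0444 > α = 0.01, fail to reject H₀.
There is insufficient evidence to reject the null hypothesis; the result is not statistically significant at the 0.01 level.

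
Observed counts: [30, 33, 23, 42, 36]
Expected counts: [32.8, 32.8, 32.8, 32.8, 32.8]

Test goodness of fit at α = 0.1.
Chi-square goodness of fit test:
H₀: observed counts match expected distribution
H₁: observed counts differ from expected distribution
df = k - 1 = 4
χ² = Σ(O - E)²/E
   = (30 - 32.8)²/32.8 + (33 - 32.8)²/32.8 + (23 - 32.8)²/32.8 + (42 - 32.8)²/32.8 + (36 - 32.8)²/32.8
   = 0.239 + 0.001 + 2.928 + 2.580 + 0.312
   = 6.06
p-value = 0.1946

Since p-value > α = 0.1, we fail to reject H₀.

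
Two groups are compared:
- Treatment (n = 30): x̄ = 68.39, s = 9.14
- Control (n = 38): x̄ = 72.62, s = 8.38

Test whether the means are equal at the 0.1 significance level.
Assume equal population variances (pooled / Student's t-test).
Student's two-sample t-test (equal variances):
H₀: μ₁ = μ₂
H₁: μ₁ ≠ μ₂
df = n₁ + n₂ - 2 = 66
Pooled variance s_p² = [(n₁-1)s₁² + (n₂-1)s₂²] / (n₁ + n₂ - 2) = [(29)(9.14²) + (37)(8.38²)] / 66 = 76.0750
SE = √(s_p²(1/n₁ + 1/n₂)) = √(76.0750 × (1/30 + 1/38)) = 2.1302
t = (x̄₁ - x̄₂) / SE = (68.39 - 72.62) / 2.1302 = -4.23 / 2.1302 = -1.986
p-value = 0.0512

Since p-value < α = 0.1, we reject H₀.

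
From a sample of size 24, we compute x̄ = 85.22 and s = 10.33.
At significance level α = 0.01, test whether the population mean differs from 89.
One-sample t-test:
H₀: μ = 89
H₁: μ ≠ 89
df = n - 1 = 23
t = (x̄ - μ₀) / (s/√n) = (85.22 - 89) / (10.33/√24) = -1.793
p-value = 0.0862

Since p-value > α = 0.01, we fail to reject H₀.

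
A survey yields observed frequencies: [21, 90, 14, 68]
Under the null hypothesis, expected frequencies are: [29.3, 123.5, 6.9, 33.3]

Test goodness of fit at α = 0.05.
Chi-square goodness of fit test:
H₀: observed counts match expected distribution
H₁: observed counts differ from expected distribution
df = k - 1 = 3
χ² = Σ(O - E)²/E
   = (21 - 29.3)²/29.3 + (90 - 123.5)²/123.5 + (14 - 6.9)²/6.9 + (68 - 33.3)²/33.3
   = 2.351 + 9.087 + 7.306 + 36.159
   = 54.90
p-value < 0.0001

Since p-value < α = 0.05, we reject H₀.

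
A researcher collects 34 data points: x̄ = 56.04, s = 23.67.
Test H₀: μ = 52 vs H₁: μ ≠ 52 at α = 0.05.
One-sample t-test:
H₀: μ = 52
H₁: μ ≠ 52
df = n - 1 = 33
t = (x̄ - μ₀) / (s/√n) = (56.04 - 52) / (23.67/√34) = 0.995
p-value = 0.3269

Since p-value > α = 0.05, we fail to reject H₀.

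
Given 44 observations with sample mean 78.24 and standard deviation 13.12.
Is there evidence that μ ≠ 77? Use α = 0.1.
One-sample t-test:
H₀: μ = 77
H₁: μ ≠ 77
df = n - 1 = 43
t = (x̄ - μ₀) / (s/√n) = (78.24 - 77) / (13.12/√44) = 0.627
p-value = 0.5340

Since p-value > α = 0.1, we fail to reject H₀.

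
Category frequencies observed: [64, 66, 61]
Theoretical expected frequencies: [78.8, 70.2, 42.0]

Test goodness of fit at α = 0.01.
Chi-square goodness of fit test:
H₀: observed counts match expected distribution
H₁: observed counts differ from expected distribution
df = k - 1 = 2
χ² = Σ(O - E)²/E
   = (64 - 78.8)²/78.8 + (66 - 70.2)²/70.2 + (61 - 42.0)²/42.0
   = 2.780 + 0.251 + 8.595
   = 11.63
p-value = 0.0030

Since p-value < α = 0.01, we reject H₀.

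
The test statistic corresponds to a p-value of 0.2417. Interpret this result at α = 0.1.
Since p = 0.2417 > α = 0.1, fail to reject H₀.
There is insufficient evidence to reject the null hypothesis; the result is not statistically significant at the 0.1 level.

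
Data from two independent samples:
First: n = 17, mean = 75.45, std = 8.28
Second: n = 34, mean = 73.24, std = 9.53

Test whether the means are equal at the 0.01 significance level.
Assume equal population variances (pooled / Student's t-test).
Student's two-sample t-test (equal variances):
H₀: μ₁ = μ₂
H₁: μ₁ ≠ μ₂
df = n₁ + n₂ - 2 = 49
Pooled variance s_p² = [(n₁-1)s₁² + (n₂-1)s₂²] / (n₁ + n₂ - 2) = [(16)(8.28²) + (33)(9.53²)] / 49 = 83.5515
SE = √(s_p²(1/n₁ + 1/n₂)) = √(83.5515 × (1/17 + 1/34)) = 2.7152
t = (x̄₁ - x̄₂) / SE = (75.45 - 73.24) / 2.7152 = 2.21 / 2.7152 = 0.814
p-value = 0.4196

Since p-value > α = 0.01, we fail to reject H₀.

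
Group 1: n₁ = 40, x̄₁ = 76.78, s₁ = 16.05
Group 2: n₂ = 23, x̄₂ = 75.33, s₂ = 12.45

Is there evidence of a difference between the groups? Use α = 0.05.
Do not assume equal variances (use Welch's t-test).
Welch's two-sample t-test:
H₀: μ₁ = μ₂
H₁: μ₁ ≠ μ₂
s₁²/n₁ = 16.05²/40 = 6.4401,  s₂²/n₂ = 12.45²/23 = 6.7392
SE = √(s₁²/n₁ + s₂²/n₂) = √(6.4401 + 6.7392) = 3.6303
df (Welch-Satterthwaite) = (s₁²/n₁ + s₂²/n₂)² / [(s₁²/n₁)²/(n₁-1) + (s₂²/n₂)²/(n₂-1)] ≈ 55.53
t = (x̄₁ - x̄₂) / SE = (76.78 - 75.33) / 3.6303 = 1.45 / 3.6303 = 0.399
p-value = 0.6911

Since p-value > α = 0.05, we fail to reject H₀.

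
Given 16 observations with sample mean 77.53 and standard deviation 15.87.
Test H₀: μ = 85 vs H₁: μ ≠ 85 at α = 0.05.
One-sample t-test:
H₀: μ = 85
H₁: μ ≠ 85
df = n - 1 = 15
t = (x̄ - μ₀) / (s/√n) = (77.53 - 85) / (15.87/√16) = -1.883
p-value = 0.0793

Since p-value > α = 0.05, we fail to reject H₀.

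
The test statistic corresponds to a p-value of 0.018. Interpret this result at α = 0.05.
Since p = 0.018 < α = 0.05, reject H₀.
There is sufficient evidence to reject the null hypothesis; the result is statistically significant at the 0.05 level.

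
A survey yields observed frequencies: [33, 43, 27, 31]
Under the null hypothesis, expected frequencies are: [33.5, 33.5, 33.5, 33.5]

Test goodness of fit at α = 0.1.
Chi-square goodness of fit test:
H₀: observed counts match expected distribution
H₁: observed counts differ from expected distribution
df = k - 1 = 3
χ² = Σ(O - E)²/E
   = (33 - 33.5)²/33.5 + (43 - 33.5)²/33.5 + (27 - 33.5)²/33.5 + (31 - 33.5)²/33.5
   = 0.007 + 2.694 + 1.261 + 0.187
   = 4.15
p-value = 0.2458

Since p-value > α = 0.1, we fail to reject H₀.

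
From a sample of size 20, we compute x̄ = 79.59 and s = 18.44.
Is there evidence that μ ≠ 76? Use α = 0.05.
One-sample t-test:
H₀: μ = 76
H₁: μ ≠ 76
df = n - 1 = 19
t = (x̄ - μ₀) / (s/√n) = (79.59 - 76) / (18.44/√20) = 0.871
p-value = 0.3948

Since p-value > α = 0.05, we fail to reject H₀.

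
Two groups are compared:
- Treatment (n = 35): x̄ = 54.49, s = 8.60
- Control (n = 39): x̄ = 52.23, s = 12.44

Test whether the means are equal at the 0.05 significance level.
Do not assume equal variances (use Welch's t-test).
Welch's two-sample t-test:
H₀: μ₁ = μ₂
H₁: μ₁ ≠ μ₂
s₁²/n₁ = 8.60²/35 = 2.1131,  s₂²/n₂ = 12.44²/39 = 3.9680
SE = √(s₁²/n₁ + s₂²/n₂) = √(2.1131 + 3.9680) = 2.4660
df (Welch-Satterthwaite) = (s₁²/n₁ + s₂²/n₂)² / [(s₁²/n₁)²/(n₁-1) + (s₂²/n₂)²/(n₂-1)] ≈ 67.77
t = (x̄₁ - x̄₂) / SE = (54.49 - 52.23) / 2.4660 = 2.26 / 2.4660 = 0.916
p-value = 0.3627

Since p-value > α = 0.05, we fail to reject H₀.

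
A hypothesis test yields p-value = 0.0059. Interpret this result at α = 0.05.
Since p = 0.0059 < α = 0.05, reject H₀.
There is sufficient evidence to reject the null hypothesis; the result is statistically significant at the 0.05 level.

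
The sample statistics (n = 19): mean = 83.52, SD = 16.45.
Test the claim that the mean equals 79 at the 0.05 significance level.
One-sample t-test:
H₀: μ = 79
H₁: μ ≠ 79
df = n - 1 = 18
t = (x̄ - μ₀) / (s/√n) = (83.52 - 79) / (16.45/√19) = 1.198
p-value = 0.2466

Since p-value > α = 0.05, we fail to reject H₀.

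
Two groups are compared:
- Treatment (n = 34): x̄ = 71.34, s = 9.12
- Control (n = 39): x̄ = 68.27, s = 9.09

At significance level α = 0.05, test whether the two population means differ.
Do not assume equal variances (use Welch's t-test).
Welch's two-sample t-test:
H₀: μ₁ = μ₂
H₁: μ₁ ≠ μ₂
s₁²/n₁ = 9.12²/34 = 2.4463,  s₂²/n₂ = 9.09²/39 = 2.1187
SE = √(s₁²/n₁ + s₂²/n₂) = √(2.4463 + 2.1187) = 2.1366
df (Welch-Satterthwaite) = (s₁²/n₁ + s₂²/n₂)² / [(s₁²/n₁)²/(n₁-1) + (s₂²/n₂)²/(n₂-1)] ≈ 69.59
t = (x̄₁ - x̄₂) / SE = (71.34 - 68.27) / 2.1366 = 3.07 / 2.1366 = 1.437
p-value = 0.1552

Since p-value > α = 0.05, we fail to reject H₀.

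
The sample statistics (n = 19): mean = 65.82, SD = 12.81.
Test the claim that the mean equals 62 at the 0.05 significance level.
One-sample t-test:
H₀: μ = 62
H₁: μ ≠ 62
df = n - 1 = 18
t = (x̄ - μ₀) / (s/√n) = (65.82 - 62) / (12.81/√19) = 1.300
p-value = 0.2101

Since p-value > α = 0.05, we fail to reject H₀.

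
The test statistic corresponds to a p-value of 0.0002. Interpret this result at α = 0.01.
Since p = 0.0002 < α = 0.01, reject H₀.
There is sufficient evidence to reject the null hypothesis; the result is statistically significant at the 0.01 level.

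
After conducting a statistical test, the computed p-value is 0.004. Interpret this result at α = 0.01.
Since p = 0.004 < α = 0.01, reject H₀.
There is sufficient evidence to reject the null hypothesis; the result is statistically significant at the 0.01 level.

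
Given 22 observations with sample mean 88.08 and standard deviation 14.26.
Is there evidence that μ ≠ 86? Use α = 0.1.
One-sample t-test:
H₀: μ = 86
H₁: μ ≠ 86
df = n - 1 = 21
t = (x̄ - μ₀) / (s/√n) = (88.08 - 86) / (14.26/√22) = 0.684
p-value = 0.5014

Since p-value > α = 0.1, we fail to reject H₀.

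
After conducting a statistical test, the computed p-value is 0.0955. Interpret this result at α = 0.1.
Since p = 0.0955 < α = 0.1, reject H₀.
There is sufficient evidence to reject the null hypothesis; the result is statistically significant at the 0.1 level.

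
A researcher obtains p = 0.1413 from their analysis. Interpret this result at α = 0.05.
Since p = 0.1413 > α = 0.05, fail to reject H₀.
There is insufficient evidence to reject the null hypothesis; the result is not statistically significant at the 0.05 level.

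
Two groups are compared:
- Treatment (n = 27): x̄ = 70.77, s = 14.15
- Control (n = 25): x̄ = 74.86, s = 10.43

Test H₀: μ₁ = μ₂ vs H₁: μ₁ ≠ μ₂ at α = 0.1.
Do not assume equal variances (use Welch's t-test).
Welch's two-sample t-test:
H₀: μ₁ = μ₂
H₁: μ₁ ≠ μ₂
s₁²/n₁ = 14.15²/27 = 7.4156,  s₂²/n₂ = 10.43²/25 = 4.3514
SE = √(s₁²/n₁ + s₂²/n₂) = √(7.4156 + 4.3514) = 3.4303
df (Welch-Satterthwaite) = (s₁²/n₁ + s₂²/n₂)² / [(s₁²/n₁)²/(n₁-1) + (s₂²/n₂)²/(n₂-1)] ≈ 47.68
t = (x̄₁ - x̄₂) / SE = (70.77 - 74.86) / 3.4303 = -4.09 / 3.4303 = -1.192
p-value = 0.2390

Since p-value > α = 0.1, we fail to reject H₀.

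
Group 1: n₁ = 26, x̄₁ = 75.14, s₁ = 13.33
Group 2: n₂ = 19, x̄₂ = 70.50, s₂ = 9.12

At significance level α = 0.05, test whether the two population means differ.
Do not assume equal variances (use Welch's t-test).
Welch's two-sample t-test:
H₀: μ₁ = μ₂
H₁: μ₁ ≠ μ₂
s₁²/n₁ = 13.33²/26 = 6.8342,  s₂²/n₂ = 9.12²/19 = 4.3776
SE = √(s₁²/n₁ + s₂²/n₂) = √(6.8342 + 4.3776) = 3.3484
df (Welch-Satterthwaite) = (s₁²/n₁ + s₂²/n₂)² / [(s₁²/n₁)²/(n₁-1) + (s₂²/n₂)²/(n₂-1)] ≈ 42.86
t = (x̄₁ - x̄₂) / SE = (75.14 - 70.50) / 3.3484 = 4.64 / 3.3484 = 1.386
p-value = 0.1730

Since p-value > α = 0.05, we fail to reject H₀.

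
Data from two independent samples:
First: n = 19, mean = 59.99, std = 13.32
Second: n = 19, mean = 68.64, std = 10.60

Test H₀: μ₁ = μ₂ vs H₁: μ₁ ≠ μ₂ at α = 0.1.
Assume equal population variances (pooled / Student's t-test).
Student's two-sample t-test (equal variances):
H₀: μ₁ = μ₂
H₁: μ₁ ≠ μ₂
df = n₁ + n₂ - 2 = 36
Pooled variance s_p² = [(n₁-1)s₁² + (n₂-1)s₂²] / (n₁ + n₂ - 2) = [(18)(13.32²) + (18)(10.60²)] / 36 = 144.8912
SE = √(s_p²(1/n₁ + 1/n₂)) = √(144.8912 × (1/19 + 1/19)) = 3.9053
t = (x̄₁ - x̄₂) / SE = (59.99 - 68.64) / 3.9053 = -8.65 / 3.9053 = -2.215
p-value = 0.0332

Since p-value < α = 0.1, we reject H₀.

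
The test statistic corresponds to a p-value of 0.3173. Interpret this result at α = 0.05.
Since p = 0.3173 > α = 0.05, fail to reject H₀.
There is insufficient evidence to reject the null hypothesis; the result is not statistically significant at the 0.05 level.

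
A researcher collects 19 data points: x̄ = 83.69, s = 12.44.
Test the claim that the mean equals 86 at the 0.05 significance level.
One-sample t-test:
H₀: μ = 86
H₁: μ ≠ 86
df = n - 1 = 18
t = (x̄ - μ₀) / (s/√n) = (83.69 - 86) / (12.44/√19) = -0.809
p-value = 0.4288

Since p-value > α = 0.05, we fail to reject H₀.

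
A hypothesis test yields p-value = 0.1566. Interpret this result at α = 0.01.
Since p = 0.1566 > α = 0.01, fail to reject H₀.
There is insufficient evidence to reject the null hypothesis; the result is not statistically significant at the 0.01 level.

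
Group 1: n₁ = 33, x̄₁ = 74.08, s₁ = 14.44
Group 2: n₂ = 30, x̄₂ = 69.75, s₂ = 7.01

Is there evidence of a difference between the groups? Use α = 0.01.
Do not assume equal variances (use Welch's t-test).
Welch's two-sample t-test:
H₀: μ₁ = μ₂
H₁: μ₁ ≠ μ₂
s₁²/n₁ = 14.44²/33 = 6.3186,  s₂²/n₂ = 7.01²/30 = 1.6380
SE = √(s₁²/n₁ + s₂²/n₂) = √(6.3186 + 1.6380) = 2.8207
df (Welch-Satterthwaite) = (s₁²/n₁ + s₂²/n₂)² / [(s₁²/n₁)²/(n₁-1) + (s₂²/n₂)²/(n₂-1)] ≈ 47.24
t = (x̄₁ - x̄₂) / SE = (74.08 - 69.75) / 2.8207 = 4.33 / 2.8207 = 1.535
p-value = 0.1314

Since p-value > α = 0.01, we fail to reject H₀.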